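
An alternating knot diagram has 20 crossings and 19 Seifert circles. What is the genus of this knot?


For alternating knots, g = (c - s + 1)/2.
= (20 - 19 + 1)/2
= 2/2 = 1

1


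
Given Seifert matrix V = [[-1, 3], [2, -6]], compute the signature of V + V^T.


Step 1: V + V^T = [[-2, 5], [5, -12]]
Step 2: trace = -14, det = -1
Step 3: Discriminant = (-14)^2 - 4*(-1) = 200
Step 4: Eigenvalues: 0.0710678, -14.0711
Step 5: Signature = (# positive eigenvalues) - (# negative eigenvalues) = 0

0


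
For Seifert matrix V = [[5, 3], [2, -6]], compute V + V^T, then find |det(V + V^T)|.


Step 1: Form V + V^T where V = [[5, 3], [2, -6]]
  V^T = [[5, 2], [3, -6]]
  V + V^T = [[10, 5], [5, -12]]
Step 2: det(V + V^T) = 10*(-12) - 5*5
  = -120 - 25 = -145
Step 3: Knot determinant = |det(V + V^T)| = |-145| = 145

145


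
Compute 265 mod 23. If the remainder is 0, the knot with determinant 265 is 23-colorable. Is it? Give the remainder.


Step 1: A knot is p-colorable if and only if p divides its determinant.
Step 2: Compute 265 mod 23.
265 = 11 * 23 + 12
Step 3: 265 mod 23 = 12
Step 4: The knot is 23-colorable: no

12


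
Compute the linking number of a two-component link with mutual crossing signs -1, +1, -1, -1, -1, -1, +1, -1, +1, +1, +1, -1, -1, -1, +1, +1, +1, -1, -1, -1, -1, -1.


Step 1: Count positive crossings: 8
Step 2: Count negative crossings: 14
Step 3: Sum of signs = 8 - 14 = -6
Step 4: Linking number = sum/2 = -6/2 = -3

-3


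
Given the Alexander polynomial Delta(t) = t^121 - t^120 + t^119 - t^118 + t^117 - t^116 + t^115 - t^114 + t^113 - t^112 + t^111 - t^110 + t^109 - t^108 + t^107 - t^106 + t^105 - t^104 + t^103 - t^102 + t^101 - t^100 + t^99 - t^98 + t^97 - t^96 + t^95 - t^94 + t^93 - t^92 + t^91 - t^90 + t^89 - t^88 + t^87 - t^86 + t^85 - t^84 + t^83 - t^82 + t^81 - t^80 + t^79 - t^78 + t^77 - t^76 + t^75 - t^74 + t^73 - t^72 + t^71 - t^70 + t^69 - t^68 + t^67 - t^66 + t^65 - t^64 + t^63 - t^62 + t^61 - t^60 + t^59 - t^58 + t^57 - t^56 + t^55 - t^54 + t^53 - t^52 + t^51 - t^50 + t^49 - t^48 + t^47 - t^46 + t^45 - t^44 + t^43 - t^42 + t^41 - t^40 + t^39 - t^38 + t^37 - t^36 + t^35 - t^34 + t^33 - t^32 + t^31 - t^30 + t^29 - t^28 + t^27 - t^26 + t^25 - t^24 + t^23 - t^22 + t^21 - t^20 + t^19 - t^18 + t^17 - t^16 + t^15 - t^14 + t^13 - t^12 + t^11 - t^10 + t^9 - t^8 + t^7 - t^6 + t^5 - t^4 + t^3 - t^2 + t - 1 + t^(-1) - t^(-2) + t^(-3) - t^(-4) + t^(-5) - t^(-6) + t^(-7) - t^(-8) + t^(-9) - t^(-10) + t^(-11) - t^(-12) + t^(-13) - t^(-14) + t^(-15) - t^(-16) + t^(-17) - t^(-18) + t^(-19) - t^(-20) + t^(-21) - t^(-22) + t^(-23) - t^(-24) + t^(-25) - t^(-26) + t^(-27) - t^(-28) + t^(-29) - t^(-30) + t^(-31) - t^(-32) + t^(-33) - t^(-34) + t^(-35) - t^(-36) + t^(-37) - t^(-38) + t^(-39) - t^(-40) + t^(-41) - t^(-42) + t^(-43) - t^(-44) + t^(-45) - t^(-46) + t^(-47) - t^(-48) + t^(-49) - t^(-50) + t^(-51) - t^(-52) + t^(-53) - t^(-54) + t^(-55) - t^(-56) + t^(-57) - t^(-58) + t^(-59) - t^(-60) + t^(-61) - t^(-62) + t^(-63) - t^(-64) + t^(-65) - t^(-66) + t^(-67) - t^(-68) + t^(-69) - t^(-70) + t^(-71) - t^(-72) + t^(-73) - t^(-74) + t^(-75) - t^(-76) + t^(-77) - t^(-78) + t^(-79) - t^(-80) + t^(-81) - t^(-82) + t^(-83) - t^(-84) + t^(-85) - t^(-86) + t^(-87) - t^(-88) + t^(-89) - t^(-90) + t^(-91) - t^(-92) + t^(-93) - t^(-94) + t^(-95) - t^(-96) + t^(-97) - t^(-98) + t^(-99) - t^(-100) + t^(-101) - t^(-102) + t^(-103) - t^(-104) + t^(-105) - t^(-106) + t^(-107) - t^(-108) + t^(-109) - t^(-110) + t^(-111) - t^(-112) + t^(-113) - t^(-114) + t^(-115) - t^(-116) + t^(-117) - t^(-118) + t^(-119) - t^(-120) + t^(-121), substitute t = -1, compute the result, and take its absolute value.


Step 1: The polynomial has 243 terms with alternating signs, exponents from 121 down to -121.
Step 2: Substitute t = -1. The i-th term has coefficient (-1)^i and exponent (m-i),
  so its value is (-1)^i * (-1)^(m-i) = (-1)^m = -1 for every i.
Step 3: All 243 terms equal -1, so Delta(-1) = 243 * (-1) = -243
Step 4: |Delta(-1)| = 243

243


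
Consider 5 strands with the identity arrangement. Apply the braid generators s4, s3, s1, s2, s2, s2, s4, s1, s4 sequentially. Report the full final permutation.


Starting with identity [1, 2, 3, 4, 5].
Apply generators in sequence:
  After s4: [1, 2, 3, 5, 4]
  After s3: [1, 2, 5, 3, 4]
  After s1: [2, 1, 5, 3, 4]
  After s2: [2, 5, 1, 3, 4]
  After s2: [2, 1, 5, 3, 4]
  After s2: [2, 5, 1, 3, 4]
  After s4: [2, 5, 1, 4, 3]
  After s1: [5, 2, 1, 4, 3]
  After s4: [5, 2, 1, 3, 4]
Final permutation: [5, 2, 1, 3, 4]

[5, 2, 1, 3, 4]


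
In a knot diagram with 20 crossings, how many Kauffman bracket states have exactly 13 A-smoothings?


We choose which 13 of 20 crossings get A-smoothings.
C(20, 13) = 20! / (13! * 7!)
= 77520

77520


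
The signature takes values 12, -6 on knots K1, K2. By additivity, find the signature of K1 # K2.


The signature is additive under connected sum.
signature(K1 # K2) = (12) + (-6)
= 6

6


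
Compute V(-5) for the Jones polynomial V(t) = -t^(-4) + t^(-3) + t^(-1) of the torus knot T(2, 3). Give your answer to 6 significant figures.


Substituting t = -5 into V(t) = -t^(-4) + t^(-3) + t^(-1):
  (-)t^(-4) = -0.0016
  (+)t^(-3) = -0.008
  (+)t^(-1) = -0.2
Sum = (-0.0016) + (-0.008) + (-0.2)
= -0.2096
Rounded to 6 significant figures: -0.2096

-0.2096


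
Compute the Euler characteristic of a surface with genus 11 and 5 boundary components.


chi = 2 - 2g - b
= 2 - 2*11 - 5
= 2 - 22 - 5 = -25

-25


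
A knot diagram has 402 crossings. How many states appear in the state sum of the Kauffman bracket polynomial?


Each crossing contributes 2 choices (A-smoothing or B-smoothing).
Total states = 2^402 = 10328999512347634358623676688012047497318823171316894051322637426162590488067364778518581413120551325743612687890989973504

10328999512347634358623676688012047497318823171316894051322637426162590488067364778518581413120551325743612687890989973504


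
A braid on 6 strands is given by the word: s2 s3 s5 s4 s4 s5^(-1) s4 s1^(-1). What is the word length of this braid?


The word length counts the number of generators (including inverses).
Listing each generator: s2, s3, s5, s4, s4, s5^(-1), s4, s1^(-1)
There are 8 generators in this braid word.

8


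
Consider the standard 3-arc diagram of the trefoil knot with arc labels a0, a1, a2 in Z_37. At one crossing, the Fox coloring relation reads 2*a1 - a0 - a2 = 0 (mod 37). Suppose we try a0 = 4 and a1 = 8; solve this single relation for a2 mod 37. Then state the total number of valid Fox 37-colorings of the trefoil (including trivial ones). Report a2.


Step 1: Apply the given crossing relation 2*a1 - a0 - a2 = 0 (mod 37).
  a2 = 2*a1 - a0 mod 37
  a2 = 2*8 - 4 mod 37
  a2 = 16 - 4 mod 37
  a2 = 12 mod 37 = 12
Step 2: The trefoil has determinant 3.
  Number of Fox p-colorings (p prime) is p^2 if p = 3, else p.
  Since 37 does not divide 3, only trivial (constant) colorings exist.
  (So the trial a0 = 4, a1 = 8 with a0 != a1 does NOT extend to a valid coloring of the whole trefoil: the other two crossing relations require 3*(a1 - a0) = 0 (mod 37), which fails.)
  Total colorings = 37
Step 3: a2 = 12, total Fox 37-colorings = 37

12


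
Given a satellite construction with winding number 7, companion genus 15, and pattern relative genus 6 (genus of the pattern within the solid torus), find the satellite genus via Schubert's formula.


Schubert: g(satellite) = g_rel(pattern) + |winding| * g(companion),
where g_rel(pattern) is the genus of the pattern relative to the solid torus.
= 6 + 7 * 15
= 6 + 105 = 111

111


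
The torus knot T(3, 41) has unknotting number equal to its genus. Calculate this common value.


For a torus knot T(p,q), both the unknotting number and genus equal (p-1)(q-1)/2.
= (3-1)(41-1)/2
= 2*40/2
= 80/2 = 40

40


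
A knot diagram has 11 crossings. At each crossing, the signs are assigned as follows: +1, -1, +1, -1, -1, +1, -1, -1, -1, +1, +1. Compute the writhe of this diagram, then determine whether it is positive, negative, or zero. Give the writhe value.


Step 1: Count positive crossings (+1).
Positive crossings: 5
Step 2: Count negative crossings (-1).
Negative crossings: 6
Step 3: Writhe = (positive) - (negative)
w = 5 - 6 = -1
Step 4: |w| = 1, and w is negative

-1


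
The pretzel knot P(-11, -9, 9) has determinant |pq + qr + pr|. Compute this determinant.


Step 1: Compute pq + qr + pr.
pq = (-11)*(-9) = 99
qr = (-9)*9 = -81
pr = (-11)*9 = -99
pq + qr + pr = 99 + (-81) + (-99) = -81
Step 2: Take absolute value.
det(P(-11,-9,9)) = |-81| = 81

81


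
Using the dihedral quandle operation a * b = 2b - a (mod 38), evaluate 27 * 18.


27 * 18 = 2*18 - 27 mod 38
= 36 - 27 mod 38
= 9 mod 38 = 9

9


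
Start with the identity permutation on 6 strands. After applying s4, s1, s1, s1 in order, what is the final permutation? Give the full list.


Starting with identity [1, 2, 3, 4, 5, 6].
Apply generators in sequence:
  After s4: [1, 2, 3, 5, 4, 6]
  After s1: [2, 1, 3, 5, 4, 6]
  After s1: [1, 2, 3, 5, 4, 6]
  After s1: [2, 1, 3, 5, 4, 6]
Final permutation: [2, 1, 3, 5, 4, 6]

[2, 1, 3, 5, 4, 6]


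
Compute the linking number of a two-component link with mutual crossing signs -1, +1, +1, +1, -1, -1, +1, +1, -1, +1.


Step 1: Count positive crossings: 6
Step 2: Count negative crossings: 4
Step 3: Sum of signs = 6 - 4 = 2
Step 4: Linking number = sum/2 = 2/2 = 1

1


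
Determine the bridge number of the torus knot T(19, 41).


The bridge number of T(p,q) is min(p,q).
min(19, 41) = 19

19


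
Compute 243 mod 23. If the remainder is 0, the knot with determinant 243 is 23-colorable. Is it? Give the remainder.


Step 1: A knot is p-colorable if and only if p divides its determinant.
Step 2: Compute 243 mod 23.
243 = 10 * 23 + 13
Step 3: 243 mod 23 = 13
Step 4: The knot is 23-colorable: no

13


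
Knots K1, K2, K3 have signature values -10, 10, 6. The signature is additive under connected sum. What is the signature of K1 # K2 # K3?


The signature is additive under connected sum.
signature(K1 # K2 # K3) = (-10) + (10) + (6)
= 6

6


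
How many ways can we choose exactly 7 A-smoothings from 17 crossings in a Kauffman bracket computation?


We choose which 7 of 17 crossings get A-smoothings.
C(17, 7) = 17! / (7! * 10!)
= 19448

19448


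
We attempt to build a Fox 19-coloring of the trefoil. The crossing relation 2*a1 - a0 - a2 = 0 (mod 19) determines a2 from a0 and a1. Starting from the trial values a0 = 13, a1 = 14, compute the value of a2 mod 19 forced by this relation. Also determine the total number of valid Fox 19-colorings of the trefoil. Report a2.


Step 1: Apply the given crossing relation 2*a1 - a0 - a2 = 0 (mod 19).
  a2 = 2*a1 - a0 mod 19
  a2 = 2*14 - 13 mod 19
  a2 = 28 - 13 mod 19
  a2 = 15 mod 19 = 15
Step 2: The trefoil has determinant 3.
  Number of Fox p-colorings (p prime) is p^2 if p = 3, else p.
  Since 19 does not divide 3, only trivial (constant) colorings exist.
  (So the trial a0 = 13, a1 = 14 with a0 != a1 does NOT extend to a valid coloring of the whole trefoil: the other two crossing relations require 3*(a1 - a0) = 0 (mod 19), which fails.)
  Total colorings = 19
Step 3: a2 = 15, total Fox 19-colorings = 19

15


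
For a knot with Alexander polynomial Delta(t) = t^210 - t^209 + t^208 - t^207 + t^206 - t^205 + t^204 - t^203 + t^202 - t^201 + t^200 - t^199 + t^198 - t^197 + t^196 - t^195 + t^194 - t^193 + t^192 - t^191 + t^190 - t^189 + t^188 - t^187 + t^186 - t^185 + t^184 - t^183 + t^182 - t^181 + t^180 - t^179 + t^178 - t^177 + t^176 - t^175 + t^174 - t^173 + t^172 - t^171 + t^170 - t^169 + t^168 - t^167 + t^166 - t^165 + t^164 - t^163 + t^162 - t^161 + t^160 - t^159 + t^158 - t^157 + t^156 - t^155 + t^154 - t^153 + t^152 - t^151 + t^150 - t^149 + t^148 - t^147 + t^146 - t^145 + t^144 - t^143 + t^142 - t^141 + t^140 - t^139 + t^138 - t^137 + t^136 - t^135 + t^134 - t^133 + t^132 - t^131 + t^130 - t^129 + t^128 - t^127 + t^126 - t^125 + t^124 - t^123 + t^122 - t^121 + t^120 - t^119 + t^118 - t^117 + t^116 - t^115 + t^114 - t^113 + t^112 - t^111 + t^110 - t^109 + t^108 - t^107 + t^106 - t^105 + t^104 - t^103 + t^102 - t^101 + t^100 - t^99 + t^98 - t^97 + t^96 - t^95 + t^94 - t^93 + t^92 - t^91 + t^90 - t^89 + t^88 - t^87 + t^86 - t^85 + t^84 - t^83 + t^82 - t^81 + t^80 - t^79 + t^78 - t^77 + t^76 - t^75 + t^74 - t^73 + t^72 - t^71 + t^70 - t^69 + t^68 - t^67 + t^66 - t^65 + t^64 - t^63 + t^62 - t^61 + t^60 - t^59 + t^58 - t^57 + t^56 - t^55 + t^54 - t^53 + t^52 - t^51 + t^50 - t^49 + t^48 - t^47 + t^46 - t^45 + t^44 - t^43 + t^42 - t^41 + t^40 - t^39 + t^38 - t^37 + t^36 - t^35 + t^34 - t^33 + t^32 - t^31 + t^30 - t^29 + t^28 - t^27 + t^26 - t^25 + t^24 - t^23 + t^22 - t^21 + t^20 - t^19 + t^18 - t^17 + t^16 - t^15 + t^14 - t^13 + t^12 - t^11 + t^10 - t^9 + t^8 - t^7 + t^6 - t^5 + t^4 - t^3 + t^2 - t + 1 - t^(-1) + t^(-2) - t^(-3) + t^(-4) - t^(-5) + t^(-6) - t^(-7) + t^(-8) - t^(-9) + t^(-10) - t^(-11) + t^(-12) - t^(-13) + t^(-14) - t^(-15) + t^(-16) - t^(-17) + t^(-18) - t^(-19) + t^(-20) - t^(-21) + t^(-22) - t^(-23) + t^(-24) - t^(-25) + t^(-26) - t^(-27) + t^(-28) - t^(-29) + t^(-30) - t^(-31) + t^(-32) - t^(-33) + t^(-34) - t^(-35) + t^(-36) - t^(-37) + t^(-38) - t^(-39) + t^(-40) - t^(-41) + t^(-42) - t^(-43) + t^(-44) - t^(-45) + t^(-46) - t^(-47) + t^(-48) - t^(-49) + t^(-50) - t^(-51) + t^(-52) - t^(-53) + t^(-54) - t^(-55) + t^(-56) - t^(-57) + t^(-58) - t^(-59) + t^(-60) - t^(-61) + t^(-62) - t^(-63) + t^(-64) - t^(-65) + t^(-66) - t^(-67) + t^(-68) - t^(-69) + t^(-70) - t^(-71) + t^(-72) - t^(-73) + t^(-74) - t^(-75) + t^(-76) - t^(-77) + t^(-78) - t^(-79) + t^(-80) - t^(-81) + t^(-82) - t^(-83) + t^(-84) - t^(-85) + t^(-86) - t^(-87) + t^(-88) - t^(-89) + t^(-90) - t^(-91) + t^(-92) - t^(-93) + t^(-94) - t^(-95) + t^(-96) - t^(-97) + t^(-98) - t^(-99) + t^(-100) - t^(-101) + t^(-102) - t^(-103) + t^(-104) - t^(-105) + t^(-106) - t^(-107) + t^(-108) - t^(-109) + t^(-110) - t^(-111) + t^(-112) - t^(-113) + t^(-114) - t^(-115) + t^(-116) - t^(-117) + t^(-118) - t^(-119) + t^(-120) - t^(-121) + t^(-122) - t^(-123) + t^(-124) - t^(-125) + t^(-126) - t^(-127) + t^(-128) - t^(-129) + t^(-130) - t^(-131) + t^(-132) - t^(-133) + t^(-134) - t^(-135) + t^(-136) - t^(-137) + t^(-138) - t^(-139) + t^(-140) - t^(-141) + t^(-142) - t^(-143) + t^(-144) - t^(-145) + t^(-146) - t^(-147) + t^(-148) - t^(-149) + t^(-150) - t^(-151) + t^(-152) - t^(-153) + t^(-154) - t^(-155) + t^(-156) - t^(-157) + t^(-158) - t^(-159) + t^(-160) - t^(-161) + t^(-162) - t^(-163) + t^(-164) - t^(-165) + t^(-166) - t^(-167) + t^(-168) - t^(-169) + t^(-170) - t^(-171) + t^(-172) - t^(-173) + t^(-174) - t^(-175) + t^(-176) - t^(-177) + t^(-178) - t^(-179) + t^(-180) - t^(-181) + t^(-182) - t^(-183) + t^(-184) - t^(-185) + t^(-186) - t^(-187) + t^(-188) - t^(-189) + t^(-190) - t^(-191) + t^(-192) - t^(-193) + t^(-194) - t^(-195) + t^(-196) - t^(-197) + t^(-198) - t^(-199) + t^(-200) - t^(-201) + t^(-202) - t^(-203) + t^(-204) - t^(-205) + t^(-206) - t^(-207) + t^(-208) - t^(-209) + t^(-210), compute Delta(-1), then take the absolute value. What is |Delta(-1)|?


Step 1: The polynomial has 421 terms with alternating signs, exponents from 210 down to -210.
Step 2: Substitute t = -1. The i-th term has coefficient (-1)^i and exponent (m-i),
  so its value is (-1)^i * (-1)^(m-i) = (-1)^m = 1 for every i.
Step 3: All 421 terms equal 1, so Delta(-1) = 421 * (1) = 421
Step 4: |Delta(-1)| = 421

421


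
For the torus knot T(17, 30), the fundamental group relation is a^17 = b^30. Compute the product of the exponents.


The relation is a^17 = b^30.
Product of exponents = 17 * 30
= 510

510


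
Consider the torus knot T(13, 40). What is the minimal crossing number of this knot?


For a torus knot T(p, q) with gcd(p,q)=1,
the crossing number is min(p*(q-1), q*(p-1)).
p*(q-1) = 13*39 = 507
q*(p-1) = 40*12 = 480
min(507, 480) = 480

480


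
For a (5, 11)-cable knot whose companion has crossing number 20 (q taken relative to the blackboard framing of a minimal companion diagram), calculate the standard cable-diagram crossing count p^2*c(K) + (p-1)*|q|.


Step 1: Each of the c(K) crossings of the companion diagram becomes p*p = p^2 crossings among the p parallel strands, and each of the |q| twists s_1 s_2 ... s_(p-1) adds (p-1) crossings.
  Crossings = p^2 * c(K) + (p-1)*|q|
Step 2: = 5^2 * 20 + (5-1)*11
Step 3: = 25*20 + 4*11
Step 4: = 500 + 44 = 544

544


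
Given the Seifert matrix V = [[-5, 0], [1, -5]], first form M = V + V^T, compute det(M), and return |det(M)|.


Step 1: Form V + V^T where V = [[-5, 0], [1, -5]]
  V^T = [[-5, 1], [0, -5]]
  V + V^T = [[-10, 1], [1, -10]]
Step 2: det(V + V^T) = (-10)*(-10) - 1*1
  = 100 - 1 = 99
Step 3: Knot determinant = |det(V + V^T)| = |99| = 99

99


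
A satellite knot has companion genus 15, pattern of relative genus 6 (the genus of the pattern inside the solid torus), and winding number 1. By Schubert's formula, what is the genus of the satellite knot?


Schubert: g(satellite) = g_rel(pattern) + |winding| * g(companion),
where g_rel(pattern) is the genus of the pattern relative to the solid torus.
= 6 + 1 * 15
= 6 + 15 = 21

21


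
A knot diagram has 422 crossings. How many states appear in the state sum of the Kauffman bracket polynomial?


Each crossing contributes 2 choices (A-smoothing or B-smoothing).
Total states = 2^422 = 10830740992659433045228180406808920716548582325686783496759685861775864483615725089999900023844295226942934417817982702456930304

10830740992659433045228180406808920716548582325686783496759685861775864483615725089999900023844295226942934417817982702456930304


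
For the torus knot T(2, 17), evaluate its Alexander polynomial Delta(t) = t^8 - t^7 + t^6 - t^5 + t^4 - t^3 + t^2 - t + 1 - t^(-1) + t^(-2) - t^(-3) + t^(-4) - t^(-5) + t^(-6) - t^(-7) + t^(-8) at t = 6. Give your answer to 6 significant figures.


Substituting t = 6 into Delta(t) = t^8 - t^7 + t^6 - t^5 + t^4 - t^3 + t^2 - t + 1 - t^(-1) + t^(-2) - t^(-3) + t^(-4) - t^(-5) + t^(-6) - t^(-7) + t^(-8):
Term values: (1679616) + (-279936) + (46656) + (-7776) + (1296) + (-216) + (36) + (-6) + (1) + (-0.166667) + (0.0277778) + (-0.00462963) + (0.000771605) + (-0.000128601) + (2.14335e-05) + (-3.57225e-06) + (5.95374e-07)
Sum = 1439670.857
Rounded to 6 significant figures: 1.43967e+06

1.43967e+06


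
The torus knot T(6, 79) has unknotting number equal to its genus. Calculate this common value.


For a torus knot T(p,q), both the unknotting number and genus equal (p-1)(q-1)/2.
= (6-1)(79-1)/2
= 5*78/2
= 390/2 = 195

195


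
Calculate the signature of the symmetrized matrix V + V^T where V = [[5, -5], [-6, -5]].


Step 1: V + V^T = [[10, -11], [-11, -10]]
Step 2: trace = 0, det = -221
Step 3: Discriminant = 0^2 - 4*(-221) = 884
Step 4: Eigenvalues: 14.8661, -14.8661
Step 5: Signature = (# positive eigenvalues) - (# negative eigenvalues) = 0

0


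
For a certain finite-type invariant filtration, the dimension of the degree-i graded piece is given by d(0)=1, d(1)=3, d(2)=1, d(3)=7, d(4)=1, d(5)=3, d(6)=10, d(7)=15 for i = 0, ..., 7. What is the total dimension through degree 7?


Total dimension = d(0) + d(1) + ... + d(7)
= 1 + 3 + 1 + 7 + 1 + 3 + 10 + 15
= 41

41


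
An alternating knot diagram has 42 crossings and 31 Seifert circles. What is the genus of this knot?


For alternating knots, g = (c - s + 1)/2.
= (42 - 31 + 1)/2
= 12/2 = 6

6


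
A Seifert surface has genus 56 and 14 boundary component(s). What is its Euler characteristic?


chi = 2 - 2g - b
= 2 - 2*56 - 14
= 2 - 112 - 14 = -124

-124


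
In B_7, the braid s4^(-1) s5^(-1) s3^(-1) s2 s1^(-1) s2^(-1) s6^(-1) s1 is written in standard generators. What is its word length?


The word length counts the number of generators (including inverses).
Listing each generator: s4^(-1), s5^(-1), s3^(-1), s2, s1^(-1), s2^(-1), s6^(-1), s1
There are 8 generators in this braid word.

8


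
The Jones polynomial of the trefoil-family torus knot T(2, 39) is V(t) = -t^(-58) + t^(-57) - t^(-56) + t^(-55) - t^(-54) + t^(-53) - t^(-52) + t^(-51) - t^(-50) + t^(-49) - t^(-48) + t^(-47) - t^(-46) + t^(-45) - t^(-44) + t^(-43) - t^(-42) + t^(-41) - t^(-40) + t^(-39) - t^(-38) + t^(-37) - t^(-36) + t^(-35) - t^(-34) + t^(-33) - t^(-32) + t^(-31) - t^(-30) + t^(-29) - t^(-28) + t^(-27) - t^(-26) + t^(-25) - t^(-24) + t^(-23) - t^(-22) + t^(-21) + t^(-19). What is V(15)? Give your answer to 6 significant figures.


Substituting t = 15 into V(t) = -t^(-58) + t^(-57) - t^(-56) + t^(-55) - t^(-54) + t^(-53) - t^(-52) + t^(-51) - t^(-50) + t^(-49) - t^(-48) + t^(-47) - t^(-46) + t^(-45) - t^(-44) + t^(-43) - t^(-42) + t^(-41) - t^(-40) + t^(-39) - t^(-38) + t^(-37) - t^(-36) + t^(-35) - t^(-34) + t^(-33) - t^(-32) + t^(-31) - t^(-30) + t^(-29) - t^(-28) + t^(-27) - t^(-26) + t^(-25) - t^(-24) + t^(-23) - t^(-22) + t^(-21) + t^(-19):
  (-)t^(-58) = -6.11937e-69
  (+)t^(-57) = 9.17906e-68
  (-)t^(-56) = -1.37686e-66
  (+)t^(-55) = 2.06529e-65
  (-)t^(-54) = -3.09793e-64
  (+)t^(-53) = 4.6469e-63
  (-)t^(-52) = -6.97035e-62
  (+)t^(-51) = 1.04555e-60
  (-)t^(-50) = -1.56833e-59
  (+)t^(-49) = 2.35249e-58
  (-)t^(-48) = -3.52874e-57
  (+)t^(-47) = 5.29311e-56
  (-)t^(-46) = -7.93966e-55
  (+)t^(-45) = 1.19095e-53
  (-)t^(-44) = -1.78642e-52
  (+)t^(-43) = 2.67964e-51
  (-)t^(-42) = -4.01945e-50
  (+)t^(-41) = 6.02918e-49
  (-)t^(-40) = -9.04377e-48
  (+)t^(-39) = 1.35657e-46
  (-)t^(-38) = -2.03485e-45
  (+)t^(-37) = 3.05227e-44
  (-)t^(-36) = -4.57841e-43
  (+)t^(-35) = 6.86761e-42
  (-)t^(-34) = -1.03014e-40
  (+)t^(-33) = 1.54521e-39
  (-)t^(-32) = -2.31782e-38
  (+)t^(-31) = 3.47673e-37
  (-)t^(-30) = -5.2151e-36
  (+)t^(-29) = 7.82264e-35
  (-)t^(-28) = -1.1734e-33
  (+)t^(-27) = 1.76009e-32
  (-)t^(-26) = -2.64014e-31
  (+)t^(-25) = 3.96021e-30
  (-)t^(-24) = -5.94032e-29
  (+)t^(-23) = 8.91048e-28
  (-)t^(-22) = -1.33657e-26
  (+)t^(-21) = 2.00486e-25
  (+)t^(-19) = 4.51093e-23
Sum = (-6.11937e-69) + (9.17906e-68) + (-1.37686e-66) + (2.06529e-65) + (-3.09793e-64) + (4.6469e-63) + (-6.97035e-62) + (1.04555e-60) + (-1.56833e-59) + (2.35249e-58) + (-3.52874e-57) + (5.29311e-56) + (-7.93966e-55) + (1.19095e-53) + (-1.78642e-52) + (2.67964e-51) + (-4.01945e-50) + (6.02918e-49) + (-9.04377e-48) + (1.35657e-46) + (-2.03485e-45) + (3.05227e-44) + (-4.57841e-43) + (6.86761e-42) + (-1.03014e-40) + (1.54521e-39) + (-2.31782e-38) + (3.47673e-37) + (-5.2151e-36) + (7.82264e-35) + (-1.1734e-33) + (1.76009e-32) + (-2.64014e-31) + (3.96021e-30) + (-5.94032e-29) + (8.91048e-28) + (-1.33657e-26) + (2.00486e-25) + (4.51093e-23)
= 4.529725439e-23
Rounded to 6 significant figures: 4.52973e-23

4.52973e-23


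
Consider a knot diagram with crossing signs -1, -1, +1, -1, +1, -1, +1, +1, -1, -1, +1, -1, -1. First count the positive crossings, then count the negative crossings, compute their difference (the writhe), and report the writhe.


Step 1: Count positive crossings (+1).
Positive crossings: 5
Step 2: Count negative crossings (-1).
Negative crossings: 8
Step 3: Writhe = (positive) - (negative)
w = 5 - 8 = -3
Step 4: |w| = 3, and w is negative

-3


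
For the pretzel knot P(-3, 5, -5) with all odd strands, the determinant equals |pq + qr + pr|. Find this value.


Step 1: Compute pq + qr + pr.
pq = (-3)*5 = -15
qr = 5*(-5) = -25
pr = (-3)*(-5) = 15
pq + qr + pr = -15 + (-25) + 15 = -25
Step 2: Take absolute value.
det(P(-3,5,-5)) = |-25| = 25

25


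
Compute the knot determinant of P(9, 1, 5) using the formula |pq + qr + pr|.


Step 1: Compute pq + qr + pr.
pq = 9*1 = 9
qr = 1*5 = 5
pr = 9*5 = 45
pq + qr + pr = 9 + 5 + 45 = 59
Step 2: Take absolute value.
det(P(9,1,5)) = |59| = 59

59


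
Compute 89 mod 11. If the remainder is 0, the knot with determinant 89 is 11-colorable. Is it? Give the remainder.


Step 1: A knot is p-colorable if and only if p divides its determinant.
Step 2: Compute 89 mod 11.
89 = 8 * 11 + 1
Step 3: 89 mod 11 = 1
Step 4: The knot is 11-colorable: no

1


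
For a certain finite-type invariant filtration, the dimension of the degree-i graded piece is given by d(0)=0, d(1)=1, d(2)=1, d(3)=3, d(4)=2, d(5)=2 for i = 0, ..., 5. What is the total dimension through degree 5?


Total dimension = d(0) + d(1) + ... + d(5)
= 0 + 1 + 1 + 3 + 2 + 2
= 9

9


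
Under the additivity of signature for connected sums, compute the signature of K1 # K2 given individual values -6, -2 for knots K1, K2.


The signature is additive under connected sum.
signature(K1 # K2) = (-6) + (-2)
= -8

-8


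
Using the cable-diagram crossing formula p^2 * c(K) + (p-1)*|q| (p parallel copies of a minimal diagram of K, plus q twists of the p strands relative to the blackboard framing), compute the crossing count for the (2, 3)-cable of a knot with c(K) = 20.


Step 1: Each of the c(K) crossings of the companion diagram becomes p*p = p^2 crossings among the p parallel strands, and each of the |q| twists s_1 s_2 ... s_(p-1) adds (p-1) crossings.
  Crossings = p^2 * c(K) + (p-1)*|q|
Step 2: = 2^2 * 20 + (2-1)*3
Step 3: = 4*20 + 1*3
Step 4: = 80 + 3 = 83

83


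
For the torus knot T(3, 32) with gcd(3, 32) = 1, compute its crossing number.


For a torus knot T(p, q) with gcd(p,q)=1,
the crossing number is min(p*(q-1), q*(p-1)).
p*(q-1) = 3*31 = 93
q*(p-1) = 32*2 = 64
min(93, 64) = 64

64


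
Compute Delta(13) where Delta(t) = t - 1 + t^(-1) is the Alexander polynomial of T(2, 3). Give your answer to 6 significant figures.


Substituting t = 13 into Delta(t) = t - 1 + t^(-1):
Term values: (13) + (-1) + (0.0769231)
Sum = 12.07692308
Rounded to 6 significant figures: 12.0769

12.0769


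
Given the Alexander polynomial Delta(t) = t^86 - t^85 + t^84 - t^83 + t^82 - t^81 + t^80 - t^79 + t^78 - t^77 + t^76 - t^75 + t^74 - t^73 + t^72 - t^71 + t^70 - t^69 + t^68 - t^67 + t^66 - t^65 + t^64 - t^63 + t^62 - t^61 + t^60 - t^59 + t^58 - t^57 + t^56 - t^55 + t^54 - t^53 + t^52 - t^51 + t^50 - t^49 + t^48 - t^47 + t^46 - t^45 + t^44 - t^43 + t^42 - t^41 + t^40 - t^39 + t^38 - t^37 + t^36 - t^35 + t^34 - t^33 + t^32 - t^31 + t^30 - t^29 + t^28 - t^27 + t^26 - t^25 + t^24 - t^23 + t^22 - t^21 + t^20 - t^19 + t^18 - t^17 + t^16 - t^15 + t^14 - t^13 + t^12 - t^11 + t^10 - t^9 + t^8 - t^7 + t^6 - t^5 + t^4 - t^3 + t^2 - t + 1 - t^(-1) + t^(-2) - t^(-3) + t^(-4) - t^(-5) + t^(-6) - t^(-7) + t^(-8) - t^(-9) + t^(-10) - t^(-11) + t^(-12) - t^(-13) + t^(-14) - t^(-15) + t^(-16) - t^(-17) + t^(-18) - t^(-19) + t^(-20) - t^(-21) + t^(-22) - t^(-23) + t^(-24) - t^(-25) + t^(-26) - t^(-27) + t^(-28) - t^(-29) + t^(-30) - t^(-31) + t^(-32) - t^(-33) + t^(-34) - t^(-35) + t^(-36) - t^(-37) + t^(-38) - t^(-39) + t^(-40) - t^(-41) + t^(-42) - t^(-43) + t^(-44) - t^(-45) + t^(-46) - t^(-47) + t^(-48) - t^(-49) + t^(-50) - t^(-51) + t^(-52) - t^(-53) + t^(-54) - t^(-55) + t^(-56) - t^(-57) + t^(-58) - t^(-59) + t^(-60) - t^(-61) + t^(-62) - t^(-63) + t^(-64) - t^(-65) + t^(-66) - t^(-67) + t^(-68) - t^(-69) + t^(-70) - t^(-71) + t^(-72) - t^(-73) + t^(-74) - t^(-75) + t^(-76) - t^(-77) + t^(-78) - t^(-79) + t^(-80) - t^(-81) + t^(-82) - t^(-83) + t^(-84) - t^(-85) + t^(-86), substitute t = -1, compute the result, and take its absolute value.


Step 1: The polynomial has 173 terms with alternating signs, exponents from 86 down to -86.
Step 2: Substitute t = -1. The i-th term has coefficient (-1)^i and exponent (m-i),
  so its value is (-1)^i * (-1)^(m-i) = (-1)^m = 1 for every i.
Step 3: All 173 terms equal 1, so Delta(-1) = 173 * (1) = 173
Step 4: |Delta(-1)| = 173

173


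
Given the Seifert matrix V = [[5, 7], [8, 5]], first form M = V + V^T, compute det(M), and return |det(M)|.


Step 1: Form V + V^T where V = [[5, 7], [8, 5]]
  V^T = [[5, 8], [7, 5]]
  V + V^T = [[10, 15], [15, 10]]
Step 2: det(V + V^T) = 10*10 - 15*15
  = 100 - 225 = -125
Step 3: Knot determinant = |det(V + V^T)| = |-125| = 125

125


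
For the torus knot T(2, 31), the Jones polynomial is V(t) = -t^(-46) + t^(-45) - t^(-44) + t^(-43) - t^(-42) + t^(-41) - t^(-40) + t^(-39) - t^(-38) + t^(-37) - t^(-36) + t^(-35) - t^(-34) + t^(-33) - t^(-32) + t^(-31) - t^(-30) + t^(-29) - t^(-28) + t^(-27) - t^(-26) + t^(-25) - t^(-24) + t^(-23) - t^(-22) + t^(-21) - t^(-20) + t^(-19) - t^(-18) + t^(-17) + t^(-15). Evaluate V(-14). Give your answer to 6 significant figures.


Substituting t = -14 into V(t) = -t^(-46) + t^(-45) - t^(-44) + t^(-43) - t^(-42) + t^(-41) - t^(-40) + t^(-39) - t^(-38) + t^(-37) - t^(-36) + t^(-35) - t^(-34) + t^(-33) - t^(-32) + t^(-31) - t^(-30) + t^(-29) - t^(-28) + t^(-27) - t^(-26) + t^(-25) - t^(-24) + t^(-23) - t^(-22) + t^(-21) - t^(-20) + t^(-19) - t^(-18) + t^(-17) + t^(-15):
  (-)t^(-46) = -1.89719e-53
  (+)t^(-45) = -2.65606e-52
  (-)t^(-44) = -3.71849e-51
  (+)t^(-43) = -5.20588e-50
  (-)t^(-42) = -7.28824e-49
  (+)t^(-41) = -1.02035e-47
  (-)t^(-40) = -1.42849e-46
  (+)t^(-39) = -1.99989e-45
  (-)t^(-38) = -2.79985e-44
  (+)t^(-37) = -3.91979e-43
  (-)t^(-36) = -5.4877e-42
  (+)t^(-35) = -7.68279e-41
  (-)t^(-34) = -1.07559e-39
  (+)t^(-33) = -1.50583e-38
  (-)t^(-32) = -2.10816e-37
  (+)t^(-31) = -2.95142e-36
  (-)t^(-30) = -4.13199e-35
  (+)t^(-29) = -5.78478e-34
  (-)t^(-28) = -8.09869e-33
  (+)t^(-27) = -1.13382e-31
  (-)t^(-26) = -1.58734e-30
  (+)t^(-25) = -2.22228e-29
  (-)t^(-24) = -3.11119e-28
  (+)t^(-23) = -4.35567e-27
  (-)t^(-22) = -6.09794e-26
  (+)t^(-21) = -8.53712e-25
  (-)t^(-20) = -1.1952e-23
  (+)t^(-19) = -1.67327e-22
  (-)t^(-18) = -2.34258e-21
  (+)t^(-17) = -3.27962e-20
  (+)t^(-15) = -6.42805e-18
Sum = (-1.89719e-53) + (-2.65606e-52) + (-3.71849e-51) + (-5.20588e-50) + (-7.28824e-49) + (-1.02035e-47) + (-1.42849e-46) + (-1.99989e-45) + (-2.79985e-44) + (-3.91979e-43) + (-5.4877e-42) + (-7.68279e-41) + (-1.07559e-39) + (-1.50583e-38) + (-2.10816e-37) + (-2.95142e-36) + (-4.13199e-35) + (-5.78478e-34) + (-8.09869e-33) + (-1.13382e-31) + (-1.58734e-30) + (-2.22228e-29) + (-3.11119e-28) + (-4.35567e-27) + (-6.09794e-26) + (-8.53712e-25) + (-1.1952e-23) + (-1.67327e-22) + (-2.34258e-21) + (-3.27962e-20) + (-6.42805e-18)
= -6.463372209e-18
Rounded to 6 significant figures: -6.46337e-18

-6.46337e-18


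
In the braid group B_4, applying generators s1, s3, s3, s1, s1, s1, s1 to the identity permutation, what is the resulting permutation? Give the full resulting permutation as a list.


Starting with identity [1, 2, 3, 4].
Apply generators in sequence:
  After s1: [2, 1, 3, 4]
  After s3: [2, 1, 4, 3]
  After s3: [2, 1, 3, 4]
  After s1: [1, 2, 3, 4]
  After s1: [2, 1, 3, 4]
  After s1: [1, 2, 3, 4]
  After s1: [2, 1, 3, 4]
Final permutation: [2, 1, 3, 4]

[2, 1, 3, 4]


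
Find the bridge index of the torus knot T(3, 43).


The bridge number of T(p,q) is min(p,q).
min(3, 43) = 3

3


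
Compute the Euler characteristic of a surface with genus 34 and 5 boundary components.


chi = 2 - 2g - b
= 2 - 2*34 - 5
= 2 - 68 - 5 = -71

-71


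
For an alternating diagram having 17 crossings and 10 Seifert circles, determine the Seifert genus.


For alternating knots, g = (c - s + 1)/2.
= (17 - 10 + 1)/2
= 8/2 = 4

4


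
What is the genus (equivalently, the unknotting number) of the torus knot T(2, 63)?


For a torus knot T(p,q), both the unknotting number and genus equal (p-1)(q-1)/2.
= (2-1)(63-1)/2
= 1*62/2
= 62/2 = 31

31


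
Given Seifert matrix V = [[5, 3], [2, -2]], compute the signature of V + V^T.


Step 1: V + V^T = [[10, 5], [5, -4]]
Step 2: trace = 6, det = -65
Step 3: Discriminant = 6^2 - 4*(-65) = 296
Step 4: Eigenvalues: 11.6023, -5.60233
Step 5: Signature = (# positive eigenvalues) - (# negative eigenvalues) = 0

0


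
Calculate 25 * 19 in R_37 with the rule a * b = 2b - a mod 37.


25 * 19 = 2*19 - 25 mod 37
= 38 - 25 mod 37
= 13 mod 37 = 13

13


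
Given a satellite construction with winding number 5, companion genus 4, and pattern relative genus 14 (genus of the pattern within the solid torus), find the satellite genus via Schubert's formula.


Schubert: g(satellite) = g_rel(pattern) + |winding| * g(companion),
where g_rel(pattern) is the genus of the pattern relative to the solid torus.
= 14 + 5 * 4
= 14 + 20 = 34

34


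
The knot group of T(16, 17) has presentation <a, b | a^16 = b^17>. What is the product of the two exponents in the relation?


The relation is a^16 = b^17.
Product of exponents = 16 * 17
= 272

272


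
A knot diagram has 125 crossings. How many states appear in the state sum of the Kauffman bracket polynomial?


Each crossing contributes 2 choices (A-smoothing or B-smoothing).
Total states = 2^125 = 42535295865117307932921825928971026432

42535295865117307932921825928971026432


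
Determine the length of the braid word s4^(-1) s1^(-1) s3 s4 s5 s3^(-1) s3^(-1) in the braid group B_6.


The word length counts the number of generators (including inverses).
Listing each generator: s4^(-1), s1^(-1), s3, s4, s5, s3^(-1), s3^(-1)
There are 7 generators in this braid word.

7


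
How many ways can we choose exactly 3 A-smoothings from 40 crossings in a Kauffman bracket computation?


We choose which 3 of 40 crossings get A-smoothings.
C(40, 3) = 40! / (3! * 37!)
= 9880

9880


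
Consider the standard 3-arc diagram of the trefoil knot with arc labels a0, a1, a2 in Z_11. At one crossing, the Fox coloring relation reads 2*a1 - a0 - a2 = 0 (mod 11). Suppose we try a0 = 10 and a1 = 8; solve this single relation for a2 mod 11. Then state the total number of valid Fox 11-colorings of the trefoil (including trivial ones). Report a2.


Step 1: Apply the given crossing relation 2*a1 - a0 - a2 = 0 (mod 11).
  a2 = 2*a1 - a0 mod 11
  a2 = 2*8 - 10 mod 11
  a2 = 16 - 10 mod 11
  a2 = 6 mod 11 = 6
Step 2: The trefoil has determinant 3.
  Number of Fox p-colorings (p prime) is p^2 if p = 3, else p.
  Since 11 does not divide 3, only trivial (constant) colorings exist.
  (So the trial a0 = 10, a1 = 8 with a0 != a1 does NOT extend to a valid coloring of the whole trefoil: the other two crossing relations require 3*(a1 - a0) = 0 (mod 11), which fails.)
  Total colorings = 11
Step 3: a2 = 6, total Fox 11-colorings = 11

6


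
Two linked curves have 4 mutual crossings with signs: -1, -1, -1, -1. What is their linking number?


Step 1: Count positive crossings: 0
Step 2: Count negative crossings: 4
Step 3: Sum of signs = 0 - 4 = -4
Step 4: Linking number = sum/2 = -4/2 = -2

-2


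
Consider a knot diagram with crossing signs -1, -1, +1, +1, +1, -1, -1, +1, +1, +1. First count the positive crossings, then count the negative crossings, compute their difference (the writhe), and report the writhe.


Step 1: Count positive crossings (+1).
Positive crossings: 6
Step 2: Count negative crossings (-1).
Negative crossings: 4
Step 3: Writhe = (positive) - (negative)
w = 6 - 4 = 2
Step 4: |w| = 2, and w is positive

2


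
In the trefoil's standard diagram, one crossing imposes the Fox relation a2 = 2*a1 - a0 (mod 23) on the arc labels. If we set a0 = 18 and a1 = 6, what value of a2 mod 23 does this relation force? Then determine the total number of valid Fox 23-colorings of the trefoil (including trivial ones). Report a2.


Step 1: Apply the given crossing relation 2*a1 - a0 - a2 = 0 (mod 23).
  a2 = 2*a1 - a0 mod 23
  a2 = 2*6 - 18 mod 23
  a2 = 12 - 18 mod 23
  a2 = -6 mod 23 = 17
Step 2: The trefoil has determinant 3.
  Number of Fox p-colorings (p prime) is p^2 if p = 3, else p.
  Since 23 does not divide 3, only trivial (constant) colorings exist.
  (So the trial a0 = 18, a1 = 6 with a0 != a1 does NOT extend to a valid coloring of the whole trefoil: the other two crossing relations require 3*(a1 - a0) = 0 (mod 23), which fails.)
  Total colorings = 23
Step 3: a2 = 17, total Fox 23-colorings = 23

17


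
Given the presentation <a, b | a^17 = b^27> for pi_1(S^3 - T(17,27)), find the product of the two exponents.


The relation is a^17 = b^27.
Product of exponents = 17 * 27
= 459

459


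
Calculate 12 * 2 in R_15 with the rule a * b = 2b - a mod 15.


12 * 2 = 2*2 - 12 mod 15
= 4 - 12 mod 15
= -8 mod 15 = 7

7


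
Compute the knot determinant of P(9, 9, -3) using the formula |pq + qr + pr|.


Step 1: Compute pq + qr + pr.
pq = 9*9 = 81
qr = 9*(-3) = -27
pr = 9*(-3) = -27
pq + qr + pr = 81 + (-27) + (-27) = 27
Step 2: Take absolute value.
det(P(9,9,-3)) = |27| = 27

27


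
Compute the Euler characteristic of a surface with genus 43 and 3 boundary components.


chi = 2 - 2g - b
= 2 - 2*43 - 3
= 2 - 86 - 3 = -87

-87


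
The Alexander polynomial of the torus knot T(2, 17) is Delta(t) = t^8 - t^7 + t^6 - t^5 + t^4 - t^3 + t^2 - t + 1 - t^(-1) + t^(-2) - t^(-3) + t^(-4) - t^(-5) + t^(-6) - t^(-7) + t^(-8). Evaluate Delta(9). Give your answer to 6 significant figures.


Substituting t = 9 into Delta(t) = t^8 - t^7 + t^6 - t^5 + t^4 - t^3 + t^2 - t + 1 - t^(-1) + t^(-2) - t^(-3) + t^(-4) - t^(-5) + t^(-6) - t^(-7) + t^(-8):
Term values: (43046721) + (-4782969) + (531441) + (-59049) + (6561) + (-729) + (81) + (-9) + (1) + (-0.111111) + (0.0123457) + (-0.00137174) + (0.000152416) + (-1.69351e-05) + (1.88168e-06) + (-2.09075e-07) + (2.32306e-08)
Sum = 38742048.9
Rounded to 6 significant figures: 3.8742e+07

3.8742e+07


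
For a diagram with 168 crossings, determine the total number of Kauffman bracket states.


Each crossing contributes 2 choices (A-smoothing or B-smoothing).
Total states = 2^168 = 374144419156711147060143317175368453031918731001856

374144419156711147060143317175368453031918731001856


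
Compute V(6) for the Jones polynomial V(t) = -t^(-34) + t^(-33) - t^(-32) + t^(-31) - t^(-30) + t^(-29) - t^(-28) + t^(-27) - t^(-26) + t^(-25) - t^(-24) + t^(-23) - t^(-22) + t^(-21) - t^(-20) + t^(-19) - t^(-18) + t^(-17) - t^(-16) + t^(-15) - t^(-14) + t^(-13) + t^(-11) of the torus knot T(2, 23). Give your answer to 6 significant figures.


Substituting t = 6 into V(t) = -t^(-34) + t^(-33) - t^(-32) + t^(-31) - t^(-30) + t^(-29) - t^(-28) + t^(-27) - t^(-26) + t^(-25) - t^(-24) + t^(-23) - t^(-22) + t^(-21) - t^(-20) + t^(-19) - t^(-18) + t^(-17) - t^(-16) + t^(-15) - t^(-14) + t^(-13) + t^(-11):
  (-)t^(-34) = -3.49026e-27
  (+)t^(-33) = 2.09415e-26
  (-)t^(-32) = -1.25649e-25
  (+)t^(-31) = 7.53896e-25
  (-)t^(-30) = -4.52337e-24
  (+)t^(-29) = 2.71402e-23
  (-)t^(-28) = -1.62841e-22
  (+)t^(-27) = 9.77049e-22
  (-)t^(-26) = -5.86229e-21
  (+)t^(-25) = 3.51738e-20
  (-)t^(-24) = -2.11043e-19
  (+)t^(-23) = 1.26626e-18
  (-)t^(-22) = -7.59753e-18
  (+)t^(-21) = 4.55852e-17
  (-)t^(-20) = -2.73511e-16
  (+)t^(-19) = 1.64107e-15
  (-)t^(-18) = -9.8464e-15
  (+)t^(-17) = 5.90784e-14
  (-)t^(-16) = -3.5447e-13
  (+)t^(-15) = 2.12682e-12
  (-)t^(-14) = -1.27609e-11
  (+)t^(-13) = 7.65656e-11
  (+)t^(-11) = 2.75636e-09
Sum = (-3.49026e-27) + (2.09415e-26) + (-1.25649e-25) + (7.53896e-25) + (-4.52337e-24) + (2.71402e-23) + (-1.62841e-22) + (9.77049e-22) + (-5.86229e-21) + (3.51738e-20) + (-2.11043e-19) + (1.26626e-18) + (-7.59753e-18) + (4.55852e-17) + (-2.73511e-16) + (1.64107e-15) + (-9.8464e-15) + (5.90784e-14) + (-3.5447e-13) + (2.12682e-12) + (-1.27609e-11) + (7.65656e-11) + (2.75636e-09)
= 2.821989613e-09
Rounded to 6 significant figures: 2.82199e-09

2.82199e-09


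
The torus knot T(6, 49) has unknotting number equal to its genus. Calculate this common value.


For a torus knot T(p,q), both the unknotting number and genus equal (p-1)(q-1)/2.
= (6-1)(49-1)/2
= 5*48/2
= 240/2 = 120

120


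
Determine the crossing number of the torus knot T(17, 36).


For a torus knot T(p, q) with gcd(p,q)=1,
the crossing number is min(p*(q-1), q*(p-1)).
p*(q-1) = 17*35 = 595
q*(p-1) = 36*16 = 576
min(595, 576) = 576

576


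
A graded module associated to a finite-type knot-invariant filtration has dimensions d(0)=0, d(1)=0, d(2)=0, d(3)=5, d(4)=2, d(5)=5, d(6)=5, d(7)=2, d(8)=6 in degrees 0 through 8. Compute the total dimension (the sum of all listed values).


Total dimension = d(0) + d(1) + ... + d(8)
= 0 + 0 + 0 + 5 + 2 + 5 + 5 + 2 + 6
= 25

25


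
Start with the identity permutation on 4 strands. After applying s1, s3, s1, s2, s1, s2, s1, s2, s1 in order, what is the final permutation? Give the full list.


Starting with identity [1, 2, 3, 4].
Apply generators in sequence:
  After s1: [2, 1, 3, 4]
  After s3: [2, 1, 4, 3]
  After s1: [1, 2, 4, 3]
  After s2: [1, 4, 2, 3]
  After s1: [4, 1, 2, 3]
  After s2: [4, 2, 1, 3]
  After s1: [2, 4, 1, 3]
  After s2: [2, 1, 4, 3]
  After s1: [1, 2, 4, 3]
Final permutation: [1, 2, 4, 3]

[1, 2, 4, 3]
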